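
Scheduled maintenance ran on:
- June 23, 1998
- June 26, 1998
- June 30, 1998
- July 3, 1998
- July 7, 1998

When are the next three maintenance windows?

The gap pattern 3, 4, 3, 4 repeats every 2 events.
These are the Tuesdays and Fridays of each week.
Next Friday: July 10, 1998.
The following Tuesday is July 14, 1998.
The following Friday is July 17, 1998.

July 10, 1998; July 14, 1998; July 17, 1998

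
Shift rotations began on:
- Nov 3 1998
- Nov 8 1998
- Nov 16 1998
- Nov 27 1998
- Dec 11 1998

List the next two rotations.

Dec 28 1998, Jan 17 1999

Gaps: 5, 8, 11, 14 days — each gap is 3 larger than the previous one.
Next gap: 17 days. Dec 11 1998 + 17 days = Dec 28 1998.
Next gap: 20 days. Dec 28 1998 + 20 days = Jan 17 1999.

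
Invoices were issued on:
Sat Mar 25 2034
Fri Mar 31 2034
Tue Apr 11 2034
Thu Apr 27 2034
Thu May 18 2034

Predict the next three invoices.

Tue Jun 13 2034, Fri Jul 14 2034, Sat Aug 19 2034

The spacing grows by 5 each time: 6, 11, 16, 21 days.
Next gap: 26 days. Thu May 18 2034 + 26 days = Tue Jun 13 2034.
Next gap: 31 days. Tue Jun 13 2034 + 31 days = Fri Jul 14 2034.
Next gap: 36 days. Fri Jul 14 2034 + 36 days = Sat Aug 19 2034.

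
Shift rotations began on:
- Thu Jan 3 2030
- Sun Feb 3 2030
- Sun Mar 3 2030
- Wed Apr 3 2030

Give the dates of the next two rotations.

Each date is the 3rd; the gaps (31, 28, 31) track the month lengths.
The rule is the 3rd of each month.
May 2030: Fri May 3 2030.
Next: June 2030 → Mon Jun 3 2030.

Fri May 3 2030, Mon Jun 3 2030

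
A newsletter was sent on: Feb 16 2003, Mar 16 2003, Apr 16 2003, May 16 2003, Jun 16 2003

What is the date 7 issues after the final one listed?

Jan 16 2004

Gaps: 28, 31, 30, 31 days — not constant. Every event is on the 16th of the month.
Pattern: the 16th of each month.
July 2003: Jul 16 2003.
August 2003: Aug 16 2003.
September 2003: Sep 16 2003.
October 2003: Oct 16 2003.
November 2003: Nov 16 2003.
Next: December 2003 → Dec 16 2003.
Next: January 2004 → Jan 16 2004.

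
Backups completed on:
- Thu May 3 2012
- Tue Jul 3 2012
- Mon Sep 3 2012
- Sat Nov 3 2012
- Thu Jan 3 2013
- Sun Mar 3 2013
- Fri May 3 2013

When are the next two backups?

Wed Jul 3 2013, Tue Sep 3 2013

Each date is the 3rd; the gaps (61, 62, 61, 61, 59, 61) track the month lengths.
The rule is the 3rd of every 2 months.
Next: July 2013 → Wed Jul 3 2013.
Next: September 2013 → Tue Sep 3 2013.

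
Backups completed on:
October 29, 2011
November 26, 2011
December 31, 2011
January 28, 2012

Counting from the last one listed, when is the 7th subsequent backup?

August 25, 2012

Every date is a Saturday; gaps 28, 35, 28 days.
Each is the last Saturday of its month (at least one falls on the 29th or later, ruling out '4th Saturday').
February 2012 ends with Saturday February 25, 2012.
March 2012 ends with Saturday March 31, 2012.
April 2012 ends with Saturday April 28, 2012.
May 2012 ends with Saturday May 26, 2012.
Last Saturday of June 2012: June 30, 2012.
Last Saturday of July 2012: July 28, 2012.
Last Saturday of August 2012: August 25, 2012.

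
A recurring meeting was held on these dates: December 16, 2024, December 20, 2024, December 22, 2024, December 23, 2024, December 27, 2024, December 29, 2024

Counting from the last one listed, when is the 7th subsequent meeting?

Gaps: 4, 2, 1, 4, 2 days — not constant, but cyclic with period 3.
The events fall on every Monday, Friday and Sunday.
The following Monday is December 30, 2024.
The following Friday is January 3, 2025.
The following Sunday is January 5, 2025.
The following Monday is January 6, 2025.
Next Friday: January 10, 2025.
The following Sunday is January 12, 2025.
The following Monday is January 13, 2025.

January 13, 2025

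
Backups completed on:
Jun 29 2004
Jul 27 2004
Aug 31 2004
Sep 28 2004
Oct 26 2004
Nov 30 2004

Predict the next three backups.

These are Tuesdays with 28, 35, 28, 28, 35-day gaps.
Each is the final Tuesday of its month — Jun 29 2004 is past the 28th, so '4th Tuesday' doesn't fit.
Last Tuesday of December 2004: Dec 28 2004.
January 2005 ends with Tuesday Jan 25 2005.
February 2005 ends with Tuesday Feb 22 2005.

Dec 28 2004, Jan 25 2005, Feb 22 2005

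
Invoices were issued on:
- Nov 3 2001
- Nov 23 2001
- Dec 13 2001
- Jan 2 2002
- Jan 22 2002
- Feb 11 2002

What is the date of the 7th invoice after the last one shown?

The spacing is 20, 20, 20, 20, 20 days — always 20 days.
Feb 11 2002 + 20 days = Mar 3 2002.
Mar 3 2002 + 20 days = Mar 23 2002.
Mar 23 2002 + 20 days = Apr 12 2002.
Apr 12 2002 + 20 days = May 2 2002.
May 2 2002 + 20 days = May 22 2002.
May 22 2002 + 20 days = Jun 11 2002.
Jun 11 2002 + 20 days = Jul 1 2002.

Jul 1 2002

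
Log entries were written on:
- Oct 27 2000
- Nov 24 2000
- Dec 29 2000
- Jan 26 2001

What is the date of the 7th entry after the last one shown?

These are Fridays with 28, 35, 28-day gaps.
Each is the final Friday of its month — Dec 29 2000 is past the 28th, so '4th Friday' doesn't fit.
February 2001 ends with Friday Feb 23 2001.
Last Friday of March 2001: Mar 30 2001.
April 2001 ends with Friday Apr 27 2001.
Last Friday of May 2001: May 25 2001.
Last Friday of June 2001: Jun 29 2001.
July 2001 ends with Friday Jul 27 2001.
August 2001 ends with Friday Aug 31 2001.

Aug 31 2001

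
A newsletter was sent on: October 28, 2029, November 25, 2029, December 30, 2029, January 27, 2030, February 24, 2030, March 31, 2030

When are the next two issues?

All Sundays; the gaps (28, 35, 28, 28, 35) vary with month length.
This is the last Sunday of each month.
Last Sunday of April 2030: April 28, 2030.
Last Sunday of May 2030: May 26, 2030.

April 28, 2030; May 26, 2030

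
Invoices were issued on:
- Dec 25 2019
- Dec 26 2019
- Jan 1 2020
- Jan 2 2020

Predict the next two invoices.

Gaps: 1, 6, 1 days — not constant, but cyclic with period 2.
The events fall on every Wednesday and Thursday.
The following Wednesday is Jan 8 2020.
Next Thursday: Jan 9 2020.

Jan 8 2020, Jan 9 2020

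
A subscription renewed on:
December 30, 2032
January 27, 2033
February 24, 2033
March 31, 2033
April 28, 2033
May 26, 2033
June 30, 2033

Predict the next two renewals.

Every date is a Thursday; gaps 28, 28, 35, 28, 28, 35 days.
Each is the last Thursday of its month (at least one falls on the 29th or later, ruling out '4th Thursday').
July 2033 ends with Thursday July 28, 2033.
Last Thursday of August 2033: August 25, 2033.

July 28, 2033; August 25, 2033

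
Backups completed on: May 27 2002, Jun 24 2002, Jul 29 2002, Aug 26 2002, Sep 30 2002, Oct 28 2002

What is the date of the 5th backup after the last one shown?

Every date is a Monday; gaps 28, 35, 28, 35, 28 days.
Each is the last Monday of its month (at least one falls on the 29th or later, ruling out '4th Monday').
Last Monday of November 2002: Nov 25 2002.
Last Monday of December 2002: Dec 30 2002.
Last Monday of January 2003: Jan 27 2003.
February 2003 ends with Monday Feb 24 2003.
March 2003 ends with Monday Mar 31 2003.

Mar 31 2003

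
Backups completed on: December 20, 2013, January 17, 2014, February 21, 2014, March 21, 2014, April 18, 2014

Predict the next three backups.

These are Fridays at 28- or 35-day spacing (28, 35, 28, 28).
The pattern: 3rd Friday of the month.
3rd Friday of May 2014: May 16, 2014.
June 2014 — 3rd Friday is June 20, 2014.
July 2014 — 3rd Friday is July 18, 2014.

May 16, 2014; June 20, 2014; July 18, 2014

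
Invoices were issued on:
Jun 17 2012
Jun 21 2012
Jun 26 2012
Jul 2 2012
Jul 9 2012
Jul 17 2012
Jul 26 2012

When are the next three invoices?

Aug 5 2012, Aug 16 2012, Aug 28 2012

Intervals are 4, 5, 6, 7, 8, 9 days — an arithmetic progression with common difference 1.
Next gap: 10 days. Jul 26 2012 + 10 days = Aug 5 2012.
Next gap: 11 days. Aug 5 2012 + 11 days = Aug 16 2012.
Next gap: 12 days. Aug 16 2012 + 12 days = Aug 28 2012.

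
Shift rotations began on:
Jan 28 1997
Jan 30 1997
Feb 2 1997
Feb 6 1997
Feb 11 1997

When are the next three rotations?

Feb 17 1997, Feb 24 1997, Mar 4 1997

Intervals are 2, 3, 4, 5 days — an arithmetic progression with common difference 1.
Next gap: 6 days. Feb 11 1997 + 6 days = Feb 17 1997.
Next gap: 7 days. Feb 17 1997 + 7 days = Feb 24 1997.
Next gap: 8 days. Feb 24 1997 + 8 days = Mar 4 1997.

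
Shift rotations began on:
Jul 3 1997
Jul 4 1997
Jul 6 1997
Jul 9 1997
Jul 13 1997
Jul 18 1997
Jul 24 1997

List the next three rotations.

Jul 31 1997, Aug 8 1997, Aug 17 1997

Gaps: 1, 2, 3, 4, 5, 6 days — each gap is 1 larger than the previous one.
Next gap: 7 days. Jul 24 1997 + 7 days = Jul 31 1997.
Next gap: 8 days. Jul 31 1997 + 8 days = Aug 8 1997.
Next gap: 9 days. Aug 8 1997 + 9 days = Aug 17 1997.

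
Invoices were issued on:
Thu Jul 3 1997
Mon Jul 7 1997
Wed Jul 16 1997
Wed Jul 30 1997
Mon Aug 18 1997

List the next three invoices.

The spacing grows by 5 each time: 4, 9, 14, 19 days.
Next gap: 24 days. Mon Aug 18 1997 + 24 days = Thu Sep 11 1997.
Next gap: 29 days. Thu Sep 11 1997 + 29 days = Fri Oct 10 1997.
Next gap: 34 days. Fri Oct 10 1997 + 34 days = Thu Nov 13 1997.

Thu Sep 11 1997, Fri Oct 10 1997, Thu Nov 13 1997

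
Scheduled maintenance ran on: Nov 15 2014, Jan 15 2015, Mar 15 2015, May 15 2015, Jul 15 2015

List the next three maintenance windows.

Each date is the 15th; the gaps (61, 59, 61, 61) track the month lengths.
The rule is the 15th of every 2 months.
Next: September 2015 → Sep 15 2015.
November 2015: Nov 15 2015.
January 2016: Jan 15 2016.

Sep 15 2015, Nov 15 2015, Jan 15 2016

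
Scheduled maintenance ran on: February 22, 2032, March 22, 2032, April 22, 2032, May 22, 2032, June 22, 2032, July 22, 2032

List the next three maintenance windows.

August 22, 2032; September 22, 2032; October 22, 2032

The day-of-month is always 22 (29, 31, 30, 31, 30 days between events).
So this recurs on the 22nd of each month.
August 2032: August 22, 2032.
Next: September 2032 → September 22, 2032.
Next: October 2032 → October 22, 2032.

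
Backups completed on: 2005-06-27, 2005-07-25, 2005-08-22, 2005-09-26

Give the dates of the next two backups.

All dates are Mondays, 28, 28, 35 days apart.
Specifically, the 4th Monday of each month.
4th Monday of October 2005: 2005-10-24.
November 2005 — 4th Monday is 2005-11-28.

2005-10-24, 2005-11-28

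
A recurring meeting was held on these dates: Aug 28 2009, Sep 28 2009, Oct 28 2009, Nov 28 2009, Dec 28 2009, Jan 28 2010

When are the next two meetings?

Each date is the 28th; the gaps (31, 30, 31, 30, 31) track the month lengths.
The rule is the 28th of each month.
Next: February 2010 → Feb 28 2010.
March 2010: Mar 28 2010.

Feb 28 2010, Mar 28 2010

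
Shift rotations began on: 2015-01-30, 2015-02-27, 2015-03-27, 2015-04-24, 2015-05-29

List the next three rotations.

All Fridays; the gaps (28, 28, 28, 35) vary with month length.
This is the last Friday of each month.
Last Friday of June 2015: 2015-06-26.
July 2015 ends with Friday 2015-07-31.
Last Friday of August 2015: 2015-08-28.

2015-06-26, 2015-07-31, 2015-08-28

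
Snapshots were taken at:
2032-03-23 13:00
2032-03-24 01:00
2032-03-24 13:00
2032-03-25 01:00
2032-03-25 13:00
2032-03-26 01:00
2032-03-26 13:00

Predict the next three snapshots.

Gaps: 12, 12, 12, 12, 12, 12 hours — each event is 12 hours after the previous one.
2032-03-26 13:00 + 12 h = 2032-03-27 01:00.
2032-03-27 01:00 + 12 h = 2032-03-27 13:00.
2032-03-27 13:00 + 12 h = 2032-03-28 01:00.

2032-03-27 01:00, 2032-03-27 13:00, 2032-03-28 01:00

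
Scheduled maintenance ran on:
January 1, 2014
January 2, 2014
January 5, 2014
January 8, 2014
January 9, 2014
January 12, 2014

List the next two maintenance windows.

The gap pattern 1, 3, 3, 1, 3 repeats every 3 events.
These are the Wednesdays, Thursdays and Sundays of each week.
The following Wednesday is January 15, 2014.
The following Thursday is January 16, 2014.

January 15, 2014; January 16, 2014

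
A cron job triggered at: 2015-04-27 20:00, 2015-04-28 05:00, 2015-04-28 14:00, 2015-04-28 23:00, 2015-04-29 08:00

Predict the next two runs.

The interval is a steady 9 hours (9, 9, 9, 9).
2015-04-29 08:00 + 9 h = 2015-04-29 17:00.
2015-04-29 17:00 + 9 h = 2015-04-30 02:00.

2015-04-29 17:00, 2015-04-30 02:00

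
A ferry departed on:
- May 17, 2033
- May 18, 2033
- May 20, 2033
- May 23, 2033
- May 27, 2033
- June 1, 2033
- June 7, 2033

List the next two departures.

June 14, 2033; June 22, 2033

Gaps: 1, 2, 3, 4, 5, 6 days — each gap is 1 larger than the previous one.
Next gap: 7 days. June 7, 2033 + 7 days = June 14, 2033.
Next gap: 8 days. June 14, 2033 + 8 days = June 22, 2033.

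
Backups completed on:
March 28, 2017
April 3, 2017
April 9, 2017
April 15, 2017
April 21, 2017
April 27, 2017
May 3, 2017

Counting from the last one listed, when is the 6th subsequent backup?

June 8, 2017

Gaps between consecutive events: 6, 6, 6, 6, 6, 6 days — a constant 6-day interval.
May 3, 2017 + 6 days = May 9, 2017.
May 9, 2017 + 6 days = May 15, 2017.
May 15, 2017 + 6 days = May 21, 2017.
May 21, 2017 + 6 days = May 27, 2017.
May 27, 2017 + 6 days = June 2, 2017.
June 2, 2017 + 6 days = June 8, 2017.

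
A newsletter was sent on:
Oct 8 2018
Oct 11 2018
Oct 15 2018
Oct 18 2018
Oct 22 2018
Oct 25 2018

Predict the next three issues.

Oct 29 2018, Nov 1 2018, Nov 5 2018

Gaps: 3, 4, 3, 4, 3 days — not constant, but cyclic with period 2.
The events fall on every Monday and Thursday.
Next Monday: Oct 29 2018.
Next Thursday: Nov 1 2018.
The following Monday is Nov 5 2018.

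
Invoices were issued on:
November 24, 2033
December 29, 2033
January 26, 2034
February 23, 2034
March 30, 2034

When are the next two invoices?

These are Thursdays with 35, 28, 28, 35-day gaps.
Each is the final Thursday of its month — December 29, 2033 is past the 28th, so '4th Thursday' doesn't fit.
Last Thursday of April 2034: April 27, 2034.
Last Thursday of May 2034: May 25, 2034.

April 27, 2034; May 25, 2034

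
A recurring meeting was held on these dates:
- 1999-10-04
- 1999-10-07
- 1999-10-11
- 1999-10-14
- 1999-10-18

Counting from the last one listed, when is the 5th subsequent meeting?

Every event lands on a Monday or Thursday (gaps cycle 3, 4, 3, 4).
So the schedule is: every Monday and Thursday.
The following Thursday is 1999-10-21.
The following Monday is 1999-10-25.
Next Thursday: 1999-10-28.
The following Monday is 1999-11-01.
Next Thursday: 1999-11-04.

1999-11-04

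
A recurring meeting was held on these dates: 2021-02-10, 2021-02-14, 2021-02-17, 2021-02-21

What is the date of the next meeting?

2021-02-24

The gap pattern 4, 3, 4 repeats every 2 events.
These are the Wednesdays and Sundays of each week.
Next Wednesday: 2021-02-24.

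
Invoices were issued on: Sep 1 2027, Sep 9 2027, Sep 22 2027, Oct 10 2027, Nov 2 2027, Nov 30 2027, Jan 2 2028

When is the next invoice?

The spacing grows by 5 each time: 8, 13, 18, 23, 28, 33 days.
Next gap: 38 days. Jan 2 2028 + 38 days = Feb 9 2028.

Feb 9 2028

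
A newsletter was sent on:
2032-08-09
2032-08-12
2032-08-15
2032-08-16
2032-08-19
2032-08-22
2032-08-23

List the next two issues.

2032-08-26, 2032-08-29

Gaps: 3, 3, 1, 3, 3, 1 days — not constant, but cyclic with period 3.
The events fall on every Monday, Thursday and Sunday.
Next Thursday: 2032-08-26.
The following Sunday is 2032-08-29.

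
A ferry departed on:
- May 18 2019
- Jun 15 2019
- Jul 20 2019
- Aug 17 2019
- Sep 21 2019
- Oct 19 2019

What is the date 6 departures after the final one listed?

Apr 18 2020

All dates are Saturdays, 28, 35, 28, 35, 28 days apart.
Specifically, the 3rd Saturday of each month.
3rd Saturday of November 2019: Nov 16 2019.
3rd Saturday of December 2019: Dec 21 2019.
3rd Saturday of January 2020: Jan 18 2020.
3rd Saturday of February 2020: Feb 15 2020.
March 2020 — 3rd Saturday is Mar 21 2020.
April 2020 — 3rd Saturday is Apr 18 2020.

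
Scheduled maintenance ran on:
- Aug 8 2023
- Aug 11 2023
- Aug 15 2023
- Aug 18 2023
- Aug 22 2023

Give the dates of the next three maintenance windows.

Aug 25 2023, Aug 29 2023, Sep 1 2023

Gaps: 3, 4, 3, 4 days — not constant, but cyclic with period 2.
The events fall on every Tuesday and Friday.
Next Friday: Aug 25 2023.
Next Tuesday: Aug 29 2023.
The following Friday is Sep 1 2023.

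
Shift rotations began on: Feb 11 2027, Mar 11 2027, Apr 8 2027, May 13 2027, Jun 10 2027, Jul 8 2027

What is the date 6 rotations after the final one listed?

Gaps: 28, 28, 35, 28, 28 days — a mix of 28 and 35. Every date is a Thursday.
Each is the 2nd Thursday of its month.
2nd Thursday of August 2027: Aug 12 2027.
September 2027 — 2nd Thursday is Sep 9 2027.
October 2027 — 2nd Thursday is Oct 14 2027.
2nd Thursday of November 2027: Nov 11 2027.
2nd Thursday of December 2027: Dec 9 2027.
2nd Thursday of January 2028: Jan 13 2028.

Jan 13 2028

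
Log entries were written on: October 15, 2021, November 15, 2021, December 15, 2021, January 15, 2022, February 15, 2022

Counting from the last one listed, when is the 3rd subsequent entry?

Each date is the 15th; the gaps (31, 30, 31, 31) track the month lengths.
The rule is the 15th of each month.
March 2022: March 15, 2022.
April 2022: April 15, 2022.
Next: May 2022 → May 15, 2022.

May 15, 2022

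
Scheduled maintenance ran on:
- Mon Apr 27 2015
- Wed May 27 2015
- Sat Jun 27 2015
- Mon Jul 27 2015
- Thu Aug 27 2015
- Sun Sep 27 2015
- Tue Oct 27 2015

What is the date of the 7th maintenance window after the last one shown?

Fri May 27 2016

Each date is the 27th; the gaps (30, 31, 30, 31, 31, 30) track the month lengths.
The rule is the 27th of each month.
Next: November 2015 → Fri Nov 27 2015.
December 2015: Sun Dec 27 2015.
January 2016: Wed Jan 27 2016.
Next: February 2016 → Sat Feb 27 2016.
March 2016: Sun Mar 27 2016.
April 2016: Wed Apr 27 2016.
May 2016: Fri May 27 2016.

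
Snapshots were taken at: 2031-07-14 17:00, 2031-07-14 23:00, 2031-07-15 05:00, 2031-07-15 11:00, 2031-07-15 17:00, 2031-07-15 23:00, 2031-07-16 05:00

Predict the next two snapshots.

2031-07-16 11:00, 2031-07-16 17:00

The interval is a steady 6 hours (6, 6, 6, 6, 6, 6).
2031-07-16 05:00 + 6 h = 2031-07-16 11:00.
2031-07-16 11:00 + 6 h = 2031-07-16 17:00.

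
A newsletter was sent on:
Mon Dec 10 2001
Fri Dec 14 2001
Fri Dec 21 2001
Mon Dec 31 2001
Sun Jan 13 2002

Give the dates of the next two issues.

Intervals are 4, 7, 10, 13 days — an arithmetic progression with common difference 3.
Next gap: 16 days. Sun Jan 13 2002 + 16 days = Tue Jan 29 2002.
Next gap: 19 days. Tue Jan 29 2002 + 19 days = Sun Feb 17 2002.

Tue Jan 29 2002, Sun Feb 17 2002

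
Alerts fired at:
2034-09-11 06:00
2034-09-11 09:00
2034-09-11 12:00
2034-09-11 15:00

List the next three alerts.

The interval is a steady 3 hours (3, 3, 3).
2034-09-11 15:00 + 3 h = 2034-09-11 18:00.
2034-09-11 18:00 + 3 h = 2034-09-11 21:00.
2034-09-11 21:00 + 3 h = 2034-09-12 00:00.

2034-09-11 18:00, 2034-09-11 21:00, 2034-09-12 00:00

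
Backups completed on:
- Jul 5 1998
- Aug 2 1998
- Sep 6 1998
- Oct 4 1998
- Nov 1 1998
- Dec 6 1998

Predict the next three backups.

All dates are Sundays, 28, 35, 28, 28, 35 days apart.
Specifically, the 1st Sunday of each month.
1st Sunday of January 1999: Jan 3 1999.
1st Sunday of February 1999: Feb 7 1999.
March 1999 — 1st Sunday is Mar 7 1999.

Jan 3 1999, Feb 7 1999, Mar 7 1999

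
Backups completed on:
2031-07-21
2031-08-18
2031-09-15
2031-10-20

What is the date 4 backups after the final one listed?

2032-02-16

All dates are Mondays, 28, 28, 35 days apart.
Specifically, the 3rd Monday of each month.
3rd Monday of November 2031: 2031-11-17.
December 2031 — 3rd Monday is 2031-12-15.
January 2032 — 3rd Monday is 2032-01-19.
3rd Monday of February 2032: 2032-02-16.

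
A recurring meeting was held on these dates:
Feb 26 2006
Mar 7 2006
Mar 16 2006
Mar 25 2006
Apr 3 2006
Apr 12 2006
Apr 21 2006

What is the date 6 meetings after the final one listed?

Every event comes 9 days after the last (9, 9, 9, 9, 9, 9).
Apr 21 2006 + 9 days = Apr 30 2006.
Apr 30 2006 + 9 days = May 9 2006.
May 9 2006 + 9 days = May 18 2006.
May 18 2006 + 9 days = May 27 2006.
May 27 2006 + 9 days = Jun 5 2006.
Jun 5 2006 + 9 days = Jun 14 2006.

Jun 14 2006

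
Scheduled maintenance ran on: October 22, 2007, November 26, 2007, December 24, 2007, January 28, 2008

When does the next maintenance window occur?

These are Mondays at 28- or 35-day spacing (35, 28, 35).
The pattern: 4th Monday of the month.
February 2008 — 4th Monday is February 25, 2008.

February 25, 2008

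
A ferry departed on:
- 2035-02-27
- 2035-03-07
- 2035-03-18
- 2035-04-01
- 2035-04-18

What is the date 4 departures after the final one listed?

2035-07-25

Intervals are 8, 11, 14, 17 days — an arithmetic progression with common difference 3.
Next gap: 20 days. 2035-04-18 + 20 days = 2035-05-08.
Next gap: 23 days. 2035-05-08 + 23 days = 2035-05-31.
Next gap: 26 days. 2035-05-31 + 26 days = 2035-06-26.
Next gap: 29 days. 2035-06-26 + 29 days = 2035-07-25.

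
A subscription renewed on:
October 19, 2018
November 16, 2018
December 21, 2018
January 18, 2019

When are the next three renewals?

February 15, 2019; March 15, 2019; April 19, 2019

These are Fridays at 28- or 35-day spacing (28, 35, 28).
The pattern: 3rd Friday of the month.
3rd Friday of February 2019: February 15, 2019.
March 2019 — 3rd Friday is March 15, 2019.
3rd Friday of April 2019: April 19, 2019.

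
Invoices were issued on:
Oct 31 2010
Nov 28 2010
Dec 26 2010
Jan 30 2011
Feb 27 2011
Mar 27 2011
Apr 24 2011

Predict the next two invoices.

May 29 2011, Jun 26 2011

Every date is a Sunday; gaps 28, 28, 35, 28, 28, 28 days.
Each is the last Sunday of its month (at least one falls on the 29th or later, ruling out '4th Sunday').
Last Sunday of May 2011: May 29 2011.
June 2011 ends with Sunday Jun 26 2011.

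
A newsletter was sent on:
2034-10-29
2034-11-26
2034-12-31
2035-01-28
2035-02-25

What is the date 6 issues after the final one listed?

Every date is a Sunday; gaps 28, 35, 28, 28 days.
Each is the last Sunday of its month (at least one falls on the 29th or later, ruling out '4th Sunday').
Last Sunday of March 2035: 2035-03-25.
April 2035 ends with Sunday 2035-04-29.
Last Sunday of May 2035: 2035-05-27.
Last Sunday of June 2035: 2035-06-24.
Last Sunday of July 2035: 2035-07-29.
Last Sunday of August 2035: 2035-08-26.

2035-08-26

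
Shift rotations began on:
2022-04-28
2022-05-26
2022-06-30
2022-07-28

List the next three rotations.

All Thursdays; the gaps (28, 35, 28) vary with month length.
This is the last Thursday of each month.
Last Thursday of August 2022: 2022-08-25.
Last Thursday of September 2022: 2022-09-29.
October 2022 ends with Thursday 2022-10-27.

2022-08-25, 2022-09-29, 2022-10-27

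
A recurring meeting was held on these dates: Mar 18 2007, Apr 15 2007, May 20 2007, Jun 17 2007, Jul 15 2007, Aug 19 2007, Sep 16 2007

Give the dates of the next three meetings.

These are Sundays at 28- or 35-day spacing (28, 35, 28, 28, 35, 28).
The pattern: 3rd Sunday of the month.
3rd Sunday of October 2007: Oct 21 2007.
3rd Sunday of November 2007: Nov 18 2007.
December 2007 — 3rd Sunday is Dec 16 2007.

Oct 21 2007, Nov 18 2007, Dec 16 2007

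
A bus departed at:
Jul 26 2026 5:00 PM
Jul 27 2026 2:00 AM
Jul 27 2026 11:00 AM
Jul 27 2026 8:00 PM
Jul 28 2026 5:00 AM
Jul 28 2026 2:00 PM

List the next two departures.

Jul 28 2026 11:00 PM, Jul 29 2026 8:00 AM

Spacing: 9, 9, 9, 9, 9 h — constant 9 h.
Jul 28 2026 2:00 PM + 9 h = Jul 28 2026 11:00 PM.
Jul 28 2026 11:00 PM + 9 h = Jul 29 2026 8:00 AM.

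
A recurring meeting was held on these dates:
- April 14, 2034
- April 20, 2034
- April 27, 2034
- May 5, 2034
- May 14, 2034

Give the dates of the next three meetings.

May 24, 2034; June 4, 2034; June 16, 2034

Gaps: 6, 7, 8, 9 days — each gap is 1 larger than the previous one.
Next gap: 10 days. May 14, 2034 + 10 days = May 24, 2034.
Next gap: 11 days. May 24, 2034 + 11 days = June 4, 2034.
Next gap: 12 days. June 4, 2034 + 12 days = June 16, 2034.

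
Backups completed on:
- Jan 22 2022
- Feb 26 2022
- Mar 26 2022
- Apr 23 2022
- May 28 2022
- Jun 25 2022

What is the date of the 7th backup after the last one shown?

Gaps: 35, 28, 28, 35, 28 days — a mix of 28 and 35. Every date is a Saturday.
Each is the 4th Saturday of its month.
July 2022 — 4th Saturday is Jul 23 2022.
4th Saturday of August 2022: Aug 27 2022.
4th Saturday of September 2022: Sep 24 2022.
October 2022 — 4th Saturday is Oct 22 2022.
4th Saturday of November 2022: Nov 26 2022.
4th Saturday of December 2022: Dec 24 2022.
4th Saturday of January 2023: Jan 28 2023.

Jan 28 2023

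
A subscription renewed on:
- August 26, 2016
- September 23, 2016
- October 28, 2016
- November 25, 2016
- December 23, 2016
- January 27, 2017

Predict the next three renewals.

These are Fridays at 28- or 35-day spacing (28, 35, 28, 28, 35).
The pattern: 4th Friday of the month.
February 2017 — 4th Friday is February 24, 2017.
March 2017 — 4th Friday is March 24, 2017.
April 2017 — 4th Friday is April 28, 2017.

February 24, 2017; March 24, 2017; April 28, 2017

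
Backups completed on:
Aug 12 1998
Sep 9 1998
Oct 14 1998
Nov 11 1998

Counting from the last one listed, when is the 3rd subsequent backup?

These are Wednesdays at 28- or 35-day spacing (28, 35, 28).
The pattern: 2nd Wednesday of the month.
2nd Wednesday of December 1998: Dec 9 1998.
January 1999 — 2nd Wednesday is Jan 13 1999.
2nd Wednesday of February 1999: Feb 10 1999.

Feb 10 1999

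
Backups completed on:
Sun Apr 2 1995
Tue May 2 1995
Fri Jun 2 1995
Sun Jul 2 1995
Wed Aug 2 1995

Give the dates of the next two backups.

Gaps: 30, 31, 30, 31 days — not constant. Every event is on the 2nd of the month.
Pattern: the 2nd of each month.
September 1995: Sat Sep 2 1995.
October 1995: Mon Oct 2 1995.

Sat Sep 2 1995, Mon Oct 2 1995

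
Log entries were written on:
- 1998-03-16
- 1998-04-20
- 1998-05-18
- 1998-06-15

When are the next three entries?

1998-07-20, 1998-08-17, 1998-09-21

All dates are Mondays, 35, 28, 28 days apart.
Specifically, the 3rd Monday of each month.
3rd Monday of July 1998: 1998-07-20.
August 1998 — 3rd Monday is 1998-08-17.
September 1998 — 3rd Monday is 1998-09-21.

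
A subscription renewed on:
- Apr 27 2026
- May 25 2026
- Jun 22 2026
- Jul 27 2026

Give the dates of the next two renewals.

All dates are Mondays, 28, 28, 35 days apart.
Specifically, the 4th Monday of each month.
August 2026 — 4th Monday is Aug 24 2026.
4th Monday of September 2026: Sep 28 2026.

Aug 24 2026, Sep 28 2026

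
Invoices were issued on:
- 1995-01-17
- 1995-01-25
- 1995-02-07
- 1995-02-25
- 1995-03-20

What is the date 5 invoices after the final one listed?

Gaps: 8, 13, 18, 23 days — each gap is 5 larger than the previous one.
Next gap: 28 days. 1995-03-20 + 28 days = 1995-04-17.
Next gap: 33 days. 1995-04-17 + 33 days = 1995-05-20.
Next gap: 38 days. 1995-05-20 + 38 days = 1995-06-27.
Next gap: 43 days. 1995-06-27 + 43 days = 1995-08-09.
Next gap: 48 days. 1995-08-09 + 48 days = 1995-09-26.

1995-09-26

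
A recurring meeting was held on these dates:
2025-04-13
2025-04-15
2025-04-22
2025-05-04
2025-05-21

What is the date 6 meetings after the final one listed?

2025-12-14

The spacing grows by 5 each time: 2, 7, 12, 17 days.
Next gap: 22 days. 2025-05-21 + 22 days = 2025-06-12.
Next gap: 27 days. 2025-06-12 + 27 days = 2025-07-09.
Next gap: 32 days. 2025-07-09 + 32 days = 2025-08-10.
Next gap: 37 days. 2025-08-10 + 37 days = 2025-09-16.
Next gap: 42 days. 2025-09-16 + 42 days = 2025-10-28.
Next gap: 47 days. 2025-10-28 + 47 days = 2025-12-14.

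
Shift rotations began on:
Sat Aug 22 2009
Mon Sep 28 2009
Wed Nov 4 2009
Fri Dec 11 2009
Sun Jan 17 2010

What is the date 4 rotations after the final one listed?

Mon Jun 14 2010

Every event comes 37 days after the last (37, 37, 37, 37).
Sun Jan 17 2010 + 37 days = Tue Feb 23 2010.
Tue Feb 23 2010 + 37 days = Thu Apr 1 2010.
Thu Apr 1 2010 + 37 days = Sat May 8 2010.
Sat May 8 2010 + 37 days = Mon Jun 14 2010.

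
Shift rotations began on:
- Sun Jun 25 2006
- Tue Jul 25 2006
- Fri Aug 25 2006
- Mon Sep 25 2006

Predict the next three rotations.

Gaps: 30, 31, 31 days — not constant. Every event is on the 25th of the month.
Pattern: the 25th of each month.
Next: October 2006 → Wed Oct 25 2006.
November 2006: Sat Nov 25 2006.
Next: December 2006 → Mon Dec 25 2006.

Wed Oct 25 2006, Sat Nov 25 2006, Mon Dec 25 2006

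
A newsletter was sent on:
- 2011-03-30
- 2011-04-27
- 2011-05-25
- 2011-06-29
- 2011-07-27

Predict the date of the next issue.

All Wednesdays; the gaps (28, 28, 35, 28) vary with month length.
This is the last Wednesday of each month.
Last Wednesday of August 2011: 2011-08-31.

2011-08-31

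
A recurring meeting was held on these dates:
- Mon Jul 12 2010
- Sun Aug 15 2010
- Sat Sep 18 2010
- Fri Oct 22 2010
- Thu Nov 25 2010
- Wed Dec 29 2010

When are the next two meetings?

The spacing is 34, 34, 34, 34, 34 days — always 34 days.
Wed Dec 29 2010 + 34 days = Tue Feb 1 2011.
Tue Feb 1 2011 + 34 days = Mon Mar 7 2011.

Tue Feb 1 2011, Mon Mar 7 2011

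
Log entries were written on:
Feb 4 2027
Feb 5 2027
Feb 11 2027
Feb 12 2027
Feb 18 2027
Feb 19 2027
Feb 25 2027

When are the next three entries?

Gaps: 1, 6, 1, 6, 1, 6 days — not constant, but cyclic with period 2.
The events fall on every Thursday and Friday.
The following Friday is Feb 26 2027.
The following Thursday is Mar 4 2027.
Next Friday: Mar 5 2027.

Feb 26 2027, Mar 4 2027, Mar 5 2027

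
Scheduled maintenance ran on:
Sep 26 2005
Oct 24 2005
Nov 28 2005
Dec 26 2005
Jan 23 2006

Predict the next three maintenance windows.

All dates are Mondays, 28, 35, 28, 28 days apart.
Specifically, the 4th Monday of each month.
4th Monday of February 2006: Feb 27 2006.
March 2006 — 4th Monday is Mar 27 2006.
April 2006 — 4th Monday is Apr 24 2006.

Feb 27 2006, Mar 27 2006, Apr 24 2006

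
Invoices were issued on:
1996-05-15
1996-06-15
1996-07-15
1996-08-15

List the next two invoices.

1996-09-15, 1996-10-15

The day-of-month is always 15 (31, 30, 31 days between events).
So this recurs on the 15th of each month.
September 1996: 1996-09-15.
Next: October 1996 → 1996-10-15.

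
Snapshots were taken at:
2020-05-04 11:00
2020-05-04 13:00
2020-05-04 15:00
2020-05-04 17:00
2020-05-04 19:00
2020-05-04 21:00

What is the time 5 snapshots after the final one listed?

2020-05-05 07:00

Gaps: 2, 2, 2, 2, 2 hours — each event is 2 hours after the previous one.
2020-05-04 21:00 + 2 h = 2020-05-04 23:00.
2020-05-04 23:00 + 2 h = 2020-05-05 01:00.
2020-05-05 01:00 + 2 h = 2020-05-05 03:00.
2020-05-05 03:00 + 2 h = 2020-05-05 05:00.
2020-05-05 05:00 + 2 h = 2020-05-05 07:00.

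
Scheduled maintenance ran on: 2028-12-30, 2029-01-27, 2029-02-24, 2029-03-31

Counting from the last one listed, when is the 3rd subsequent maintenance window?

Every date is a Saturday; gaps 28, 28, 35 days.
Each is the last Saturday of its month (at least one falls on the 29th or later, ruling out '4th Saturday').
Last Saturday of April 2029: 2029-04-28.
May 2029 ends with Saturday 2029-05-26.
June 2029 ends with Saturday 2029-06-30.

2029-06-30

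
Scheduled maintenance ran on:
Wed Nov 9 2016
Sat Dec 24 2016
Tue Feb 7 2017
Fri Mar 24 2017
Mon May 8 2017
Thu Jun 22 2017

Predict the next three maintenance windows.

Every event comes 45 days after the last (45, 45, 45, 45, 45).
Thu Jun 22 2017 + 45 days = Sun Aug 6 2017.
Sun Aug 6 2017 + 45 days = Wed Sep 20 2017.
Wed Sep 20 2017 + 45 days = Sat Nov 4 2017.

Sun Aug 6 2017, Wed Sep 20 2017, Sat Nov 4 2017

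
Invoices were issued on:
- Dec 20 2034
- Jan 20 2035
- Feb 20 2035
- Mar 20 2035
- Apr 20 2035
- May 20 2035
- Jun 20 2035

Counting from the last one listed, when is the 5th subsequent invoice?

Nov 20 2035

Gaps: 31, 31, 28, 31, 30, 31 days — not constant. Every event is on the 20th of the month.
Pattern: the 20th of each month.
July 2035: Jul 20 2035.
August 2035: Aug 20 2035.
Next: September 2035 → Sep 20 2035.
Next: October 2035 → Oct 20 2035.
Next: November 2035 → Nov 20 2035.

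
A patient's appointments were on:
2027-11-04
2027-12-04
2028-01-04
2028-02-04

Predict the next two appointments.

The day-of-month is always 4 (30, 31, 31 days between events).
So this recurs on the 4th of each month.
March 2028: 2028-03-04.
Next: April 2028 → 2028-04-04.

2028-03-04, 2028-04-04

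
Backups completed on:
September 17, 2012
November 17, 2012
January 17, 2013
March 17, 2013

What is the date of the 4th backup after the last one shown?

November 17, 2013

Gaps: 61, 61, 59 days — not constant. Every event is on the 17th of the month.
Pattern: the 17th of every 2 months.
Next: May 2013 → May 17, 2013.
Next: July 2013 → July 17, 2013.
Next: September 2013 → September 17, 2013.
November 2013: November 17, 2013.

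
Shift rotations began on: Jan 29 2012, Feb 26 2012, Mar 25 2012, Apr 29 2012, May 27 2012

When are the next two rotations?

All Sundays; the gaps (28, 28, 35, 28) vary with month length.
This is the last Sunday of each month.
Last Sunday of June 2012: Jun 24 2012.
July 2012 ends with Sunday Jul 29 2012.

Jun 24 2012, Jul 29 2012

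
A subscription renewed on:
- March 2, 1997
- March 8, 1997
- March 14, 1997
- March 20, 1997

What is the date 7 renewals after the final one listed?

Gaps between consecutive events: 6, 6, 6 days — a constant 6-day interval.
March 20, 1997 + 6 days = March 26, 1997.
March 26, 1997 + 6 days = April 1, 1997.
April 1, 1997 + 6 days = April 7, 1997.
April 7, 1997 + 6 days = April 13, 1997.
April 13, 1997 + 6 days = April 19, 1997.
April 19, 1997 + 6 days = April 25, 1997.
April 25, 1997 + 6 days = May 1, 1997.

May 1, 1997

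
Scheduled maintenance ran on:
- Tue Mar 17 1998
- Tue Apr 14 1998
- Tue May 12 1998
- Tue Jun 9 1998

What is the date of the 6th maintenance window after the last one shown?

Gaps between consecutive events: 28, 28, 28 days — a constant 28-day interval.
Tue Jun 9 1998 + 28 days = Tue Jul 7 1998.
Tue Jul 7 1998 + 28 days = Tue Aug 4 1998.
Tue Aug 4 1998 + 28 days = Tue Sep 1 1998.
Tue Sep 1 1998 + 28 days = Tue Sep 29 1998.
Tue Sep 29 1998 + 28 days = Tue Oct 27 1998.
Tue Oct 27 1998 + 28 days = Tue Nov 24 1998.

Tue Nov 24 1998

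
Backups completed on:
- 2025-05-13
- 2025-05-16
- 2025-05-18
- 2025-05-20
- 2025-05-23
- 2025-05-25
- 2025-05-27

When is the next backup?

2025-05-30

Every event lands on a Tuesday or Friday or Sunday (gaps cycle 3, 2, 2, 3, 2, 2).
So the schedule is: every Tuesday, Friday and Sunday.
Next Friday: 2025-05-30.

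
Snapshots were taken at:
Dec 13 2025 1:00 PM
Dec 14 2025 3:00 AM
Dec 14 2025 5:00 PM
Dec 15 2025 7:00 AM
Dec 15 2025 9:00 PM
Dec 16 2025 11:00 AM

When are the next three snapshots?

Spacing: 14, 14, 14, 14, 14 h — constant 14 h.
Dec 16 2025 11:00 AM + 14 h = Dec 17 2025 1:00 AM.
Dec 17 2025 1:00 AM + 14 h = Dec 17 2025 3:00 PM.
Dec 17 2025 3:00 PM + 14 h = Dec 18 2025 5:00 AM.

Dec 17 2025 1:00 AM, Dec 17 2025 3:00 PM, Dec 18 2025 5:00 AM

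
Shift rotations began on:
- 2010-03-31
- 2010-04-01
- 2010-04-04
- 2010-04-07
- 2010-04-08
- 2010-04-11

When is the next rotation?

2010-04-14

Gaps: 1, 3, 3, 1, 3 days — not constant, but cyclic with period 3.
The events fall on every Wednesday, Thursday and Sunday.
The following Wednesday is 2010-04-14.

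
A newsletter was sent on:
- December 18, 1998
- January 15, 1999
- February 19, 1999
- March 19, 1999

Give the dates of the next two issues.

April 16, 1999; May 21, 1999

All dates are Fridays, 28, 35, 28 days apart.
Specifically, the 3rd Friday of each month.
3rd Friday of April 1999: April 16, 1999.
3rd Friday of May 1999: May 21, 1999.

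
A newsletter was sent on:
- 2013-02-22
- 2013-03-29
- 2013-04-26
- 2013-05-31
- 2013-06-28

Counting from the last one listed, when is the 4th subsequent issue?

2013-10-25

All Fridays; the gaps (35, 28, 35, 28) vary with month length.
This is the last Friday of each month.
Last Friday of July 2013: 2013-07-26.
August 2013 ends with Friday 2013-08-30.
September 2013 ends with Friday 2013-09-27.
October 2013 ends with Friday 2013-10-25.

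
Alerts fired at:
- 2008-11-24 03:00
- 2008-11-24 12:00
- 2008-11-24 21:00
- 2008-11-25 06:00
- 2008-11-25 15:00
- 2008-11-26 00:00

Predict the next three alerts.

2008-11-26 09:00, 2008-11-26 18:00, 2008-11-27 03:00

The interval is a steady 9 hours (9, 9, 9, 9, 9).
2008-11-26 00:00 + 9 h = 2008-11-26 09:00.
2008-11-26 09:00 + 9 h = 2008-11-26 18:00.
2008-11-26 18:00 + 9 h = 2008-11-27 03:00.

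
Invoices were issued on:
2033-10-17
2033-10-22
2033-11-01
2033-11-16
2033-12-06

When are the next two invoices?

The spacing grows by 5 each time: 5, 10, 15, 20 days.
Next gap: 25 days. 2033-12-06 + 25 days = 2033-12-31.
Next gap: 30 days. 2033-12-31 + 30 days = 2034-01-30.

2033-12-31, 2034-01-30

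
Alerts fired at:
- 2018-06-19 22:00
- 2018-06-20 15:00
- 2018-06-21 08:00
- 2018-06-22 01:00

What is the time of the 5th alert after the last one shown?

2018-06-25 14:00

Spacing: 17, 17, 17 h — constant 17 h.
2018-06-22 01:00 + 17 h = 2018-06-22 18:00.
2018-06-22 18:00 + 17 h = 2018-06-23 11:00.
2018-06-23 11:00 + 17 h = 2018-06-24 04:00.
2018-06-24 04:00 + 17 h = 2018-06-24 21:00.
2018-06-24 21:00 + 17 h = 2018-06-25 14:00.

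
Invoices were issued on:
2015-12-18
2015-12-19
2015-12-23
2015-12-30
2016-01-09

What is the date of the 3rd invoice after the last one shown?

Gaps: 1, 4, 7, 10 days — each gap is 3 larger than the previous one.
Next gap: 13 days. 2016-01-09 + 13 days = 2016-01-22.
Next gap: 16 days. 2016-01-22 + 16 days = 2016-02-07.
Next gap: 19 days. 2016-02-07 + 19 days = 2016-02-26.

2016-02-26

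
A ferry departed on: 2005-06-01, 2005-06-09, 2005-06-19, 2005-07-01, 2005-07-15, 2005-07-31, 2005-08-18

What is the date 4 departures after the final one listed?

Gaps: 8, 10, 12, 14, 16, 18 days — each gap is 2 larger than the previous one.
Next gap: 20 days. 2005-08-18 + 20 days = 2005-09-07.
Next gap: 22 days. 2005-09-07 + 22 days = 2005-09-29.
Next gap: 24 days. 2005-09-29 + 24 days = 2005-10-23.
Next gap: 26 days. 2005-10-23 + 26 days = 2005-11-18.

2005-11-18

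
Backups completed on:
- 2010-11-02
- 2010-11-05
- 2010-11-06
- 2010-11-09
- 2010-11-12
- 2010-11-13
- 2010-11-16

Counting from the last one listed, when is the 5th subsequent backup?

2010-11-27

Every event lands on a Tuesday or Friday or Saturday (gaps cycle 3, 1, 3, 3, 1, 3).
So the schedule is: every Tuesday, Friday and Saturday.
The following Friday is 2010-11-19.
Next Saturday: 2010-11-20.
Next Tuesday: 2010-11-23.
The following Friday is 2010-11-26.
Next Saturday: 2010-11-27.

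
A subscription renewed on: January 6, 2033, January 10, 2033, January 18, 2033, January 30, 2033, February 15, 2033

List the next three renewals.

Intervals are 4, 8, 12, 16 days — an arithmetic progression with common difference 4.
Next gap: 20 days. February 15, 2033 + 20 days = March 7, 2033.
Next gap: 24 days. March 7, 2033 + 24 days = March 31, 2033.
Next gap: 28 days. March 31, 2033 + 28 days = April 28, 2033.

March 7, 2033; March 31, 2033; April 28, 2033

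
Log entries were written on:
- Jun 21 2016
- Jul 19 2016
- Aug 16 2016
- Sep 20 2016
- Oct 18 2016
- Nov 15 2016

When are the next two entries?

Gaps: 28, 28, 35, 28, 28 days — a mix of 28 and 35. Every date is a Tuesday.
Each is the 3rd Tuesday of its month.
December 2016 — 3rd Tuesday is Dec 20 2016.
January 2017 — 3rd Tuesday is Jan 17 2017.

Dec 20 2016, Jan 17 2017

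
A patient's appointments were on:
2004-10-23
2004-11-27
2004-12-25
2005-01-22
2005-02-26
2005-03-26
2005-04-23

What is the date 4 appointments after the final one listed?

2005-08-27

Gaps: 35, 28, 28, 35, 28, 28 days — a mix of 28 and 35. Every date is a Saturday.
Each is the 4th Saturday of its month.
4th Saturday of May 2005: 2005-05-28.
4th Saturday of June 2005: 2005-06-25.
4th Saturday of July 2005: 2005-07-23.
August 2005 — 4th Saturday is 2005-08-27.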